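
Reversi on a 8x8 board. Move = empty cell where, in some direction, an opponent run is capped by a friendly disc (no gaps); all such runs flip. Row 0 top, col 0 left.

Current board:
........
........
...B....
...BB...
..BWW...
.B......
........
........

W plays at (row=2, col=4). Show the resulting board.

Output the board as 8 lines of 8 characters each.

Place W at (2,4); scan 8 dirs for brackets.
Dir NW: first cell '.' (not opp) -> no flip
Dir N: first cell '.' (not opp) -> no flip
Dir NE: first cell '.' (not opp) -> no flip
Dir W: opp run (2,3), next='.' -> no flip
Dir E: first cell '.' (not opp) -> no flip
Dir SW: opp run (3,3) (4,2) (5,1), next='.' -> no flip
Dir S: opp run (3,4) capped by W -> flip
Dir SE: first cell '.' (not opp) -> no flip
All flips: (3,4)

Answer: ........
........
...BW...
...BW...
..BWW...
.B......
........
........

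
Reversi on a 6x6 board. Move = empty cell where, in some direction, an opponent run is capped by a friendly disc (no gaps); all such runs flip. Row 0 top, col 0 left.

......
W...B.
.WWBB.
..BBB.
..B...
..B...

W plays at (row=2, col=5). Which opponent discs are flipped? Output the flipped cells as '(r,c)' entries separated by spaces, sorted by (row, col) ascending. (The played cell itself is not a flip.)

Answer: (2,3) (2,4)

Derivation:
Dir NW: opp run (1,4), next='.' -> no flip
Dir N: first cell '.' (not opp) -> no flip
Dir NE: edge -> no flip
Dir W: opp run (2,4) (2,3) capped by W -> flip
Dir E: edge -> no flip
Dir SW: opp run (3,4), next='.' -> no flip
Dir S: first cell '.' (not opp) -> no flip
Dir SE: edge -> no flip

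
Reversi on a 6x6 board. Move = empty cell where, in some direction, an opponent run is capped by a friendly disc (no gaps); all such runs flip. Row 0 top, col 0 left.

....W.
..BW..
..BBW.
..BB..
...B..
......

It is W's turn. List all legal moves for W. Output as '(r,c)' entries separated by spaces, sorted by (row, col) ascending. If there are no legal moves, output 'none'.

Answer: (1,1) (2,1) (3,1) (4,2) (5,3)

Derivation:
(0,1): no bracket -> illegal
(0,2): no bracket -> illegal
(0,3): no bracket -> illegal
(1,1): flips 1 -> legal
(1,4): no bracket -> illegal
(2,1): flips 2 -> legal
(3,1): flips 1 -> legal
(3,4): no bracket -> illegal
(4,1): no bracket -> illegal
(4,2): flips 1 -> legal
(4,4): no bracket -> illegal
(5,2): no bracket -> illegal
(5,3): flips 3 -> legal
(5,4): no bracket -> illegal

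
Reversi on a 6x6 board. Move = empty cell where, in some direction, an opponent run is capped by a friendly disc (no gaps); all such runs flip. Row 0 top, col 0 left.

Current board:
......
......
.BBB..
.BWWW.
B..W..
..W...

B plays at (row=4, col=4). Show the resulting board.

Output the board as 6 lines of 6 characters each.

Place B at (4,4); scan 8 dirs for brackets.
Dir NW: opp run (3,3) capped by B -> flip
Dir N: opp run (3,4), next='.' -> no flip
Dir NE: first cell '.' (not opp) -> no flip
Dir W: opp run (4,3), next='.' -> no flip
Dir E: first cell '.' (not opp) -> no flip
Dir SW: first cell '.' (not opp) -> no flip
Dir S: first cell '.' (not opp) -> no flip
Dir SE: first cell '.' (not opp) -> no flip
All flips: (3,3)

Answer: ......
......
.BBB..
.BWBW.
B..WB.
..W...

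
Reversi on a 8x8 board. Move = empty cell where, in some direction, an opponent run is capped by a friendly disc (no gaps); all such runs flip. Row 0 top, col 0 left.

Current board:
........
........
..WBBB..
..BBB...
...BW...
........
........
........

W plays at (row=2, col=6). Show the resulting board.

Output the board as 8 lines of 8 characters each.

Answer: ........
........
..WWWWW.
..BBB...
...BW...
........
........
........

Derivation:
Place W at (2,6); scan 8 dirs for brackets.
Dir NW: first cell '.' (not opp) -> no flip
Dir N: first cell '.' (not opp) -> no flip
Dir NE: first cell '.' (not opp) -> no flip
Dir W: opp run (2,5) (2,4) (2,3) capped by W -> flip
Dir E: first cell '.' (not opp) -> no flip
Dir SW: first cell '.' (not opp) -> no flip
Dir S: first cell '.' (not opp) -> no flip
Dir SE: first cell '.' (not opp) -> no flip
All flips: (2,3) (2,4) (2,5)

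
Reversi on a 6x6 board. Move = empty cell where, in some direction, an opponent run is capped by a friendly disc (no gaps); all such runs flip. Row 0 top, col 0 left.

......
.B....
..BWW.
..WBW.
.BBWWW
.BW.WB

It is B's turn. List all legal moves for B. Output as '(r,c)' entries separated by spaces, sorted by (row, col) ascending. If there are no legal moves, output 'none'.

(1,2): no bracket -> illegal
(1,3): flips 1 -> legal
(1,4): flips 2 -> legal
(1,5): flips 1 -> legal
(2,1): no bracket -> illegal
(2,5): flips 2 -> legal
(3,1): flips 1 -> legal
(3,5): flips 2 -> legal
(5,3): flips 3 -> legal

Answer: (1,3) (1,4) (1,5) (2,5) (3,1) (3,5) (5,3)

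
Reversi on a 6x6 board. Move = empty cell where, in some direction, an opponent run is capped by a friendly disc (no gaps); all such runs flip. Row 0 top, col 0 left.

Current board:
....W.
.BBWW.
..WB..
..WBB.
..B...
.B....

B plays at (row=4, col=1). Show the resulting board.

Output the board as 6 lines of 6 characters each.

Place B at (4,1); scan 8 dirs for brackets.
Dir NW: first cell '.' (not opp) -> no flip
Dir N: first cell '.' (not opp) -> no flip
Dir NE: opp run (3,2) capped by B -> flip
Dir W: first cell '.' (not opp) -> no flip
Dir E: first cell 'B' (not opp) -> no flip
Dir SW: first cell '.' (not opp) -> no flip
Dir S: first cell 'B' (not opp) -> no flip
Dir SE: first cell '.' (not opp) -> no flip
All flips: (3,2)

Answer: ....W.
.BBWW.
..WB..
..BBB.
.BB...
.B....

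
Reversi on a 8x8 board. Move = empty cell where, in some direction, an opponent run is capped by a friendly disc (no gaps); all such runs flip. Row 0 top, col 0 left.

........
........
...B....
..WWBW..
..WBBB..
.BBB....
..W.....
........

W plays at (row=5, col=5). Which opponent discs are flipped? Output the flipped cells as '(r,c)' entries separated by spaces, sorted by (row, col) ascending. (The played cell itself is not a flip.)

Dir NW: opp run (4,4) capped by W -> flip
Dir N: opp run (4,5) capped by W -> flip
Dir NE: first cell '.' (not opp) -> no flip
Dir W: first cell '.' (not opp) -> no flip
Dir E: first cell '.' (not opp) -> no flip
Dir SW: first cell '.' (not opp) -> no flip
Dir S: first cell '.' (not opp) -> no flip
Dir SE: first cell '.' (not opp) -> no flip

Answer: (4,4) (4,5)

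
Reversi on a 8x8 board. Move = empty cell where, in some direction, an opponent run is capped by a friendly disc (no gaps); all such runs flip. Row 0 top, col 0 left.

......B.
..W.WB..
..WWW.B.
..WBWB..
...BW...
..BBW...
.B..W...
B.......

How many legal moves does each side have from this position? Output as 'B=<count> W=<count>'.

-- B to move --
(0,1): no bracket -> illegal
(0,2): no bracket -> illegal
(0,3): no bracket -> illegal
(0,4): no bracket -> illegal
(0,5): no bracket -> illegal
(1,1): flips 1 -> legal
(1,3): flips 3 -> legal
(2,1): flips 1 -> legal
(2,5): flips 1 -> legal
(3,1): flips 1 -> legal
(4,1): no bracket -> illegal
(4,2): no bracket -> illegal
(4,5): flips 1 -> legal
(5,5): flips 2 -> legal
(6,3): no bracket -> illegal
(6,5): flips 1 -> legal
(7,3): no bracket -> illegal
(7,4): no bracket -> illegal
(7,5): flips 1 -> legal
B mobility = 9
-- W to move --
(0,4): no bracket -> illegal
(0,5): no bracket -> illegal
(0,7): no bracket -> illegal
(1,6): flips 1 -> legal
(1,7): flips 2 -> legal
(2,5): no bracket -> illegal
(2,7): no bracket -> illegal
(3,6): flips 1 -> legal
(3,7): no bracket -> illegal
(4,1): no bracket -> illegal
(4,2): flips 3 -> legal
(4,5): no bracket -> illegal
(4,6): flips 1 -> legal
(5,0): no bracket -> illegal
(5,1): flips 2 -> legal
(6,0): no bracket -> illegal
(6,2): flips 1 -> legal
(6,3): flips 3 -> legal
(7,1): no bracket -> illegal
(7,2): no bracket -> illegal
W mobility = 8

Answer: B=9 W=8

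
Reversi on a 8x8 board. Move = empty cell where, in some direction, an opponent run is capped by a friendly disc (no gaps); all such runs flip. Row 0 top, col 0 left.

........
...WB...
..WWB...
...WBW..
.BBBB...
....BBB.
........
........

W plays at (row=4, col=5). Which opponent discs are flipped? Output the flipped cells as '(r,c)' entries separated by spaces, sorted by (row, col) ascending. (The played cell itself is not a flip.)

Answer: (3,4)

Derivation:
Dir NW: opp run (3,4) capped by W -> flip
Dir N: first cell 'W' (not opp) -> no flip
Dir NE: first cell '.' (not opp) -> no flip
Dir W: opp run (4,4) (4,3) (4,2) (4,1), next='.' -> no flip
Dir E: first cell '.' (not opp) -> no flip
Dir SW: opp run (5,4), next='.' -> no flip
Dir S: opp run (5,5), next='.' -> no flip
Dir SE: opp run (5,6), next='.' -> no flip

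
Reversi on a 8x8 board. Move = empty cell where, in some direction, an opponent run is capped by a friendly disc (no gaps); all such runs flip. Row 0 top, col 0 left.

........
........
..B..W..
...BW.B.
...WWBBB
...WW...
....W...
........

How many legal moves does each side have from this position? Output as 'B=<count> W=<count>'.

-- B to move --
(1,4): flips 1 -> legal
(1,5): no bracket -> illegal
(1,6): no bracket -> illegal
(2,3): flips 1 -> legal
(2,4): no bracket -> illegal
(2,6): no bracket -> illegal
(3,2): no bracket -> illegal
(3,5): flips 1 -> legal
(4,2): flips 2 -> legal
(5,2): no bracket -> illegal
(5,5): flips 1 -> legal
(6,2): no bracket -> illegal
(6,3): flips 3 -> legal
(6,5): no bracket -> illegal
(7,3): no bracket -> illegal
(7,4): no bracket -> illegal
(7,5): no bracket -> illegal
B mobility = 6
-- W to move --
(1,1): flips 2 -> legal
(1,2): no bracket -> illegal
(1,3): no bracket -> illegal
(2,1): no bracket -> illegal
(2,3): flips 1 -> legal
(2,4): no bracket -> illegal
(2,6): no bracket -> illegal
(2,7): flips 2 -> legal
(3,1): no bracket -> illegal
(3,2): flips 1 -> legal
(3,5): no bracket -> illegal
(3,7): no bracket -> illegal
(4,2): no bracket -> illegal
(5,5): no bracket -> illegal
(5,6): flips 1 -> legal
(5,7): no bracket -> illegal
W mobility = 5

Answer: B=6 W=5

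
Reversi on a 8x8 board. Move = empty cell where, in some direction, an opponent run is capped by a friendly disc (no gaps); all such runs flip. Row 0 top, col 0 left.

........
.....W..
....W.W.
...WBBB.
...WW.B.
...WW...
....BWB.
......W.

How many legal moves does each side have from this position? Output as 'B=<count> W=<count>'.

Answer: B=8 W=8

Derivation:
-- B to move --
(0,4): no bracket -> illegal
(0,5): no bracket -> illegal
(0,6): no bracket -> illegal
(1,3): flips 1 -> legal
(1,4): flips 1 -> legal
(1,6): flips 1 -> legal
(1,7): flips 1 -> legal
(2,2): no bracket -> illegal
(2,3): no bracket -> illegal
(2,5): no bracket -> illegal
(2,7): no bracket -> illegal
(3,2): flips 1 -> legal
(3,7): no bracket -> illegal
(4,2): flips 1 -> legal
(4,5): no bracket -> illegal
(5,2): flips 1 -> legal
(5,5): no bracket -> illegal
(5,6): no bracket -> illegal
(6,2): flips 2 -> legal
(6,3): no bracket -> illegal
(6,7): no bracket -> illegal
(7,4): no bracket -> illegal
(7,5): no bracket -> illegal
(7,7): no bracket -> illegal
B mobility = 8
-- W to move --
(2,3): no bracket -> illegal
(2,5): flips 1 -> legal
(2,7): no bracket -> illegal
(3,7): flips 3 -> legal
(4,5): no bracket -> illegal
(4,7): no bracket -> illegal
(5,5): no bracket -> illegal
(5,6): flips 3 -> legal
(5,7): flips 2 -> legal
(6,3): flips 1 -> legal
(6,7): flips 1 -> legal
(7,3): no bracket -> illegal
(7,4): flips 1 -> legal
(7,5): flips 1 -> legal
(7,7): no bracket -> illegal
W mobility = 8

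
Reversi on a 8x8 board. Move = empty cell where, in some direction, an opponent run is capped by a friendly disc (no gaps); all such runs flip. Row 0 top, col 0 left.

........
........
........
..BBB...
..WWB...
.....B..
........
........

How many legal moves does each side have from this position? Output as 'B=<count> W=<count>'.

-- B to move --
(3,1): no bracket -> illegal
(4,1): flips 2 -> legal
(5,1): flips 1 -> legal
(5,2): flips 2 -> legal
(5,3): flips 1 -> legal
(5,4): flips 1 -> legal
B mobility = 5
-- W to move --
(2,1): flips 1 -> legal
(2,2): flips 1 -> legal
(2,3): flips 1 -> legal
(2,4): flips 1 -> legal
(2,5): flips 1 -> legal
(3,1): no bracket -> illegal
(3,5): no bracket -> illegal
(4,1): no bracket -> illegal
(4,5): flips 1 -> legal
(4,6): no bracket -> illegal
(5,3): no bracket -> illegal
(5,4): no bracket -> illegal
(5,6): no bracket -> illegal
(6,4): no bracket -> illegal
(6,5): no bracket -> illegal
(6,6): no bracket -> illegal
W mobility = 6

Answer: B=5 W=6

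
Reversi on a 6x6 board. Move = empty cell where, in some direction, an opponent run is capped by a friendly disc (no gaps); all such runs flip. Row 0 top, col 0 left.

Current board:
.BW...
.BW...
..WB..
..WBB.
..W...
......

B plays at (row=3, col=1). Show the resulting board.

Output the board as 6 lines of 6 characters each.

Place B at (3,1); scan 8 dirs for brackets.
Dir NW: first cell '.' (not opp) -> no flip
Dir N: first cell '.' (not opp) -> no flip
Dir NE: opp run (2,2), next='.' -> no flip
Dir W: first cell '.' (not opp) -> no flip
Dir E: opp run (3,2) capped by B -> flip
Dir SW: first cell '.' (not opp) -> no flip
Dir S: first cell '.' (not opp) -> no flip
Dir SE: opp run (4,2), next='.' -> no flip
All flips: (3,2)

Answer: .BW...
.BW...
..WB..
.BBBB.
..W...
......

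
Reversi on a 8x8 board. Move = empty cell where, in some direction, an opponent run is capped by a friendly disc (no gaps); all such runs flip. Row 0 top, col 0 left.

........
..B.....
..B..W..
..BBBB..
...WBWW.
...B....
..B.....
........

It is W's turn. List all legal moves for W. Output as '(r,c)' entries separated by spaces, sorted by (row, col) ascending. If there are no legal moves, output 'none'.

(0,1): no bracket -> illegal
(0,2): no bracket -> illegal
(0,3): no bracket -> illegal
(1,1): no bracket -> illegal
(1,3): no bracket -> illegal
(2,1): flips 1 -> legal
(2,3): flips 2 -> legal
(2,4): flips 1 -> legal
(2,6): no bracket -> illegal
(3,1): no bracket -> illegal
(3,6): no bracket -> illegal
(4,1): no bracket -> illegal
(4,2): no bracket -> illegal
(5,1): no bracket -> illegal
(5,2): no bracket -> illegal
(5,4): no bracket -> illegal
(5,5): no bracket -> illegal
(6,1): no bracket -> illegal
(6,3): flips 1 -> legal
(6,4): no bracket -> illegal
(7,1): no bracket -> illegal
(7,2): no bracket -> illegal
(7,3): no bracket -> illegal

Answer: (2,1) (2,3) (2,4) (6,3)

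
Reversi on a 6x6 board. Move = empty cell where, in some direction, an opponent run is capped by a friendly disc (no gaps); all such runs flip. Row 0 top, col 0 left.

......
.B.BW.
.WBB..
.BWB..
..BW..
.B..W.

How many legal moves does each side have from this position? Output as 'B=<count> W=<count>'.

-- B to move --
(0,3): no bracket -> illegal
(0,4): no bracket -> illegal
(0,5): flips 1 -> legal
(1,0): no bracket -> illegal
(1,2): no bracket -> illegal
(1,5): flips 1 -> legal
(2,0): flips 1 -> legal
(2,4): no bracket -> illegal
(2,5): no bracket -> illegal
(3,0): no bracket -> illegal
(3,4): no bracket -> illegal
(4,1): flips 1 -> legal
(4,4): flips 1 -> legal
(4,5): no bracket -> illegal
(5,2): no bracket -> illegal
(5,3): flips 1 -> legal
(5,5): no bracket -> illegal
B mobility = 6
-- W to move --
(0,0): no bracket -> illegal
(0,1): flips 1 -> legal
(0,2): no bracket -> illegal
(0,3): flips 3 -> legal
(0,4): no bracket -> illegal
(1,0): no bracket -> illegal
(1,2): flips 2 -> legal
(2,0): no bracket -> illegal
(2,4): flips 2 -> legal
(3,0): flips 1 -> legal
(3,4): flips 1 -> legal
(4,0): no bracket -> illegal
(4,1): flips 2 -> legal
(4,4): no bracket -> illegal
(5,0): no bracket -> illegal
(5,2): flips 1 -> legal
(5,3): no bracket -> illegal
W mobility = 8

Answer: B=6 W=8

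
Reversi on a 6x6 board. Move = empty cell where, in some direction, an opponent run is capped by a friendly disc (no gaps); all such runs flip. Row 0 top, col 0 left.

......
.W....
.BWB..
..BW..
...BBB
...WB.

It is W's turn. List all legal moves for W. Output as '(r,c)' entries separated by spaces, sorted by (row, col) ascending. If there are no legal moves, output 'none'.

(1,0): no bracket -> illegal
(1,2): no bracket -> illegal
(1,3): flips 1 -> legal
(1,4): no bracket -> illegal
(2,0): flips 1 -> legal
(2,4): flips 1 -> legal
(3,0): no bracket -> illegal
(3,1): flips 2 -> legal
(3,4): no bracket -> illegal
(3,5): flips 1 -> legal
(4,1): no bracket -> illegal
(4,2): flips 1 -> legal
(5,2): no bracket -> illegal
(5,5): flips 2 -> legal

Answer: (1,3) (2,0) (2,4) (3,1) (3,5) (4,2) (5,5)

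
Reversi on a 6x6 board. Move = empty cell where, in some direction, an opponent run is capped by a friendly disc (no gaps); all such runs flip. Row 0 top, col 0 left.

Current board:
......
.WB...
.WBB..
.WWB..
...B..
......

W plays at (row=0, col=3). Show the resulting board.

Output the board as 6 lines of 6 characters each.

Answer: ...W..
.WW...
.WBB..
.WWB..
...B..
......

Derivation:
Place W at (0,3); scan 8 dirs for brackets.
Dir NW: edge -> no flip
Dir N: edge -> no flip
Dir NE: edge -> no flip
Dir W: first cell '.' (not opp) -> no flip
Dir E: first cell '.' (not opp) -> no flip
Dir SW: opp run (1,2) capped by W -> flip
Dir S: first cell '.' (not opp) -> no flip
Dir SE: first cell '.' (not opp) -> no flip
All flips: (1,2)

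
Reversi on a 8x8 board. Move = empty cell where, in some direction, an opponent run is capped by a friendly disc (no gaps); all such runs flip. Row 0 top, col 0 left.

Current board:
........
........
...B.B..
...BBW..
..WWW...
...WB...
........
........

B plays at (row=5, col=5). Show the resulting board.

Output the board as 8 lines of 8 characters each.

Answer: ........
........
...B.B..
...BBW..
..WWB...
...WBB..
........
........

Derivation:
Place B at (5,5); scan 8 dirs for brackets.
Dir NW: opp run (4,4) capped by B -> flip
Dir N: first cell '.' (not opp) -> no flip
Dir NE: first cell '.' (not opp) -> no flip
Dir W: first cell 'B' (not opp) -> no flip
Dir E: first cell '.' (not opp) -> no flip
Dir SW: first cell '.' (not opp) -> no flip
Dir S: first cell '.' (not opp) -> no flip
Dir SE: first cell '.' (not opp) -> no flip
All flips: (4,4)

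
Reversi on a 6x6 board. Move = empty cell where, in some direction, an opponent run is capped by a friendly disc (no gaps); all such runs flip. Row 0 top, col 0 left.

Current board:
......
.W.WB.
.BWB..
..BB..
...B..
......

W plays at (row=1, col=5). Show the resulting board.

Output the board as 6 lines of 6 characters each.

Place W at (1,5); scan 8 dirs for brackets.
Dir NW: first cell '.' (not opp) -> no flip
Dir N: first cell '.' (not opp) -> no flip
Dir NE: edge -> no flip
Dir W: opp run (1,4) capped by W -> flip
Dir E: edge -> no flip
Dir SW: first cell '.' (not opp) -> no flip
Dir S: first cell '.' (not opp) -> no flip
Dir SE: edge -> no flip
All flips: (1,4)

Answer: ......
.W.WWW
.BWB..
..BB..
...B..
......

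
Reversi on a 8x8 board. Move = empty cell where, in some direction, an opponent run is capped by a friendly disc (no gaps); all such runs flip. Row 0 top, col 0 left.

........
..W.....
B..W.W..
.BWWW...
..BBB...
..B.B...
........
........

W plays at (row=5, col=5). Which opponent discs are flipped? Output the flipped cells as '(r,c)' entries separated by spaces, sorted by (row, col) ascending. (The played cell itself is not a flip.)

Dir NW: opp run (4,4) capped by W -> flip
Dir N: first cell '.' (not opp) -> no flip
Dir NE: first cell '.' (not opp) -> no flip
Dir W: opp run (5,4), next='.' -> no flip
Dir E: first cell '.' (not opp) -> no flip
Dir SW: first cell '.' (not opp) -> no flip
Dir S: first cell '.' (not opp) -> no flip
Dir SE: first cell '.' (not opp) -> no flip

Answer: (4,4)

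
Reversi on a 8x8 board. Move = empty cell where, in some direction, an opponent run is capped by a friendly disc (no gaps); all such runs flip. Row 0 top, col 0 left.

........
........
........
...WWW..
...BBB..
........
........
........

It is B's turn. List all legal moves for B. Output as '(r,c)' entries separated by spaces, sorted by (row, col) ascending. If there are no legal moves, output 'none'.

(2,2): flips 1 -> legal
(2,3): flips 2 -> legal
(2,4): flips 1 -> legal
(2,5): flips 2 -> legal
(2,6): flips 1 -> legal
(3,2): no bracket -> illegal
(3,6): no bracket -> illegal
(4,2): no bracket -> illegal
(4,6): no bracket -> illegal

Answer: (2,2) (2,3) (2,4) (2,5) (2,6)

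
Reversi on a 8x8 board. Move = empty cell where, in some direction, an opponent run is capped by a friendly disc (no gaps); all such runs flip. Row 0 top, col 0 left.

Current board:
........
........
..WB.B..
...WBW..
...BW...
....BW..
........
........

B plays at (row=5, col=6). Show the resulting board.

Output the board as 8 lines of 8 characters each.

Answer: ........
........
..WB.B..
...WBW..
...BW...
....BBB.
........
........

Derivation:
Place B at (5,6); scan 8 dirs for brackets.
Dir NW: first cell '.' (not opp) -> no flip
Dir N: first cell '.' (not opp) -> no flip
Dir NE: first cell '.' (not opp) -> no flip
Dir W: opp run (5,5) capped by B -> flip
Dir E: first cell '.' (not opp) -> no flip
Dir SW: first cell '.' (not opp) -> no flip
Dir S: first cell '.' (not opp) -> no flip
Dir SE: first cell '.' (not opp) -> no flip
All flips: (5,5)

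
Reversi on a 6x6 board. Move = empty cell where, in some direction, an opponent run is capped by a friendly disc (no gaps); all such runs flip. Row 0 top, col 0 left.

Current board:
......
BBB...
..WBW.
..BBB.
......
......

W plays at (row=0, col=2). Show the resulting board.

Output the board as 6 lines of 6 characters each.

Answer: ..W...
BBW...
..WBW.
..BBB.
......
......

Derivation:
Place W at (0,2); scan 8 dirs for brackets.
Dir NW: edge -> no flip
Dir N: edge -> no flip
Dir NE: edge -> no flip
Dir W: first cell '.' (not opp) -> no flip
Dir E: first cell '.' (not opp) -> no flip
Dir SW: opp run (1,1), next='.' -> no flip
Dir S: opp run (1,2) capped by W -> flip
Dir SE: first cell '.' (not opp) -> no flip
All flips: (1,2)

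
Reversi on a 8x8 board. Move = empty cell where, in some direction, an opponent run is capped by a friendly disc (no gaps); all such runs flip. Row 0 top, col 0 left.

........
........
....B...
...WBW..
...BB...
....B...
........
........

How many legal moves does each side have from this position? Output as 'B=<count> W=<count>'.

-- B to move --
(2,2): flips 1 -> legal
(2,3): flips 1 -> legal
(2,5): no bracket -> illegal
(2,6): flips 1 -> legal
(3,2): flips 1 -> legal
(3,6): flips 1 -> legal
(4,2): flips 1 -> legal
(4,5): no bracket -> illegal
(4,6): flips 1 -> legal
B mobility = 7
-- W to move --
(1,3): flips 1 -> legal
(1,4): no bracket -> illegal
(1,5): flips 1 -> legal
(2,3): no bracket -> illegal
(2,5): no bracket -> illegal
(3,2): no bracket -> illegal
(4,2): no bracket -> illegal
(4,5): no bracket -> illegal
(5,2): no bracket -> illegal
(5,3): flips 2 -> legal
(5,5): flips 1 -> legal
(6,3): no bracket -> illegal
(6,4): no bracket -> illegal
(6,5): no bracket -> illegal
W mobility = 4

Answer: B=7 W=4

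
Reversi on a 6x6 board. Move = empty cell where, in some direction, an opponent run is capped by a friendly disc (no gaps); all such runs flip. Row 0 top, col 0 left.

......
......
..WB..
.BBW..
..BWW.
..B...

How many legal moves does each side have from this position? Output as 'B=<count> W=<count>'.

Answer: B=8 W=7

Derivation:
-- B to move --
(1,1): no bracket -> illegal
(1,2): flips 1 -> legal
(1,3): flips 1 -> legal
(2,1): flips 1 -> legal
(2,4): flips 1 -> legal
(3,4): flips 2 -> legal
(3,5): no bracket -> illegal
(4,5): flips 2 -> legal
(5,3): flips 2 -> legal
(5,4): flips 1 -> legal
(5,5): no bracket -> illegal
B mobility = 8
-- W to move --
(1,2): no bracket -> illegal
(1,3): flips 1 -> legal
(1,4): no bracket -> illegal
(2,0): no bracket -> illegal
(2,1): flips 1 -> legal
(2,4): flips 1 -> legal
(3,0): flips 2 -> legal
(3,4): no bracket -> illegal
(4,0): flips 1 -> legal
(4,1): flips 1 -> legal
(5,1): flips 1 -> legal
(5,3): no bracket -> illegal
W mobility = 7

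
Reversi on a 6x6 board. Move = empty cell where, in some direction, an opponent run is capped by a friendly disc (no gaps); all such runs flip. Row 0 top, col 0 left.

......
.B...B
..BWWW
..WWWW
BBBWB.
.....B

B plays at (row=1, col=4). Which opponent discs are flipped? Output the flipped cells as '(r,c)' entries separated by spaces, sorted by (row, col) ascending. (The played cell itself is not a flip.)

Dir NW: first cell '.' (not opp) -> no flip
Dir N: first cell '.' (not opp) -> no flip
Dir NE: first cell '.' (not opp) -> no flip
Dir W: first cell '.' (not opp) -> no flip
Dir E: first cell 'B' (not opp) -> no flip
Dir SW: opp run (2,3) (3,2) capped by B -> flip
Dir S: opp run (2,4) (3,4) capped by B -> flip
Dir SE: opp run (2,5), next=edge -> no flip

Answer: (2,3) (2,4) (3,2) (3,4)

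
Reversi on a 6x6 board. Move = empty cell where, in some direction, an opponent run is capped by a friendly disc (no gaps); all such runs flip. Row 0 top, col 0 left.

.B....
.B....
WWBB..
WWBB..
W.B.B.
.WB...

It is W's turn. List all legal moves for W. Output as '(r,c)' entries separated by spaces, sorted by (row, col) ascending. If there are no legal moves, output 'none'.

(0,0): no bracket -> illegal
(0,2): flips 1 -> legal
(1,0): no bracket -> illegal
(1,2): no bracket -> illegal
(1,3): flips 1 -> legal
(1,4): no bracket -> illegal
(2,4): flips 4 -> legal
(3,4): flips 2 -> legal
(3,5): no bracket -> illegal
(4,1): no bracket -> illegal
(4,3): flips 1 -> legal
(4,5): no bracket -> illegal
(5,3): flips 2 -> legal
(5,4): no bracket -> illegal
(5,5): no bracket -> illegal

Answer: (0,2) (1,3) (2,4) (3,4) (4,3) (5,3)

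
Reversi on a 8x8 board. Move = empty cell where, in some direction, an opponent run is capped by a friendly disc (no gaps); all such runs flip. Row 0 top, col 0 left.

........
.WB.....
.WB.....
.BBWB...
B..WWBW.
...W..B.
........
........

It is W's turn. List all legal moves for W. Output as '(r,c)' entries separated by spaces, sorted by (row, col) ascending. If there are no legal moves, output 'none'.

Answer: (0,3) (1,3) (2,3) (2,4) (2,5) (3,0) (3,5) (4,1) (6,6)

Derivation:
(0,1): no bracket -> illegal
(0,2): no bracket -> illegal
(0,3): flips 1 -> legal
(1,3): flips 1 -> legal
(2,0): no bracket -> illegal
(2,3): flips 1 -> legal
(2,4): flips 1 -> legal
(2,5): flips 1 -> legal
(3,0): flips 2 -> legal
(3,5): flips 1 -> legal
(3,6): no bracket -> illegal
(4,1): flips 1 -> legal
(4,2): no bracket -> illegal
(4,7): no bracket -> illegal
(5,0): no bracket -> illegal
(5,1): no bracket -> illegal
(5,4): no bracket -> illegal
(5,5): no bracket -> illegal
(5,7): no bracket -> illegal
(6,5): no bracket -> illegal
(6,6): flips 1 -> legal
(6,7): no bracket -> illegal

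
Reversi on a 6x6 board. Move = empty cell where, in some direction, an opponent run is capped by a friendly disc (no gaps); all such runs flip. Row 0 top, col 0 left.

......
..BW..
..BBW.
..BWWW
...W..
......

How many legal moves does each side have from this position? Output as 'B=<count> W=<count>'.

-- B to move --
(0,2): no bracket -> illegal
(0,3): flips 1 -> legal
(0,4): flips 1 -> legal
(1,4): flips 1 -> legal
(1,5): no bracket -> illegal
(2,5): flips 1 -> legal
(4,2): no bracket -> illegal
(4,4): flips 1 -> legal
(4,5): flips 1 -> legal
(5,2): no bracket -> illegal
(5,3): flips 2 -> legal
(5,4): flips 1 -> legal
B mobility = 8
-- W to move --
(0,1): flips 2 -> legal
(0,2): no bracket -> illegal
(0,3): no bracket -> illegal
(1,1): flips 2 -> legal
(1,4): no bracket -> illegal
(2,1): flips 3 -> legal
(3,1): flips 2 -> legal
(4,1): no bracket -> illegal
(4,2): no bracket -> illegal
W mobility = 4

Answer: B=8 W=4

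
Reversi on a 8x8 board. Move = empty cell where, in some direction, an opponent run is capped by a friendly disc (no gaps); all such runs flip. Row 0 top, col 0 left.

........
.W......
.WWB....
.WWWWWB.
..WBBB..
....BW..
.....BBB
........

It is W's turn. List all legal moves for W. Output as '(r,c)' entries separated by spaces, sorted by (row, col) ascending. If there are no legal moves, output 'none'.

(1,2): flips 1 -> legal
(1,3): flips 1 -> legal
(1,4): flips 1 -> legal
(2,4): flips 1 -> legal
(2,5): no bracket -> illegal
(2,6): no bracket -> illegal
(2,7): no bracket -> illegal
(3,7): flips 1 -> legal
(4,6): flips 3 -> legal
(4,7): no bracket -> illegal
(5,2): flips 1 -> legal
(5,3): flips 3 -> legal
(5,6): flips 1 -> legal
(5,7): no bracket -> illegal
(6,3): no bracket -> illegal
(6,4): flips 2 -> legal
(7,4): no bracket -> illegal
(7,5): flips 1 -> legal
(7,6): flips 3 -> legal
(7,7): flips 1 -> legal

Answer: (1,2) (1,3) (1,4) (2,4) (3,7) (4,6) (5,2) (5,3) (5,6) (6,4) (7,5) (7,6) (7,7)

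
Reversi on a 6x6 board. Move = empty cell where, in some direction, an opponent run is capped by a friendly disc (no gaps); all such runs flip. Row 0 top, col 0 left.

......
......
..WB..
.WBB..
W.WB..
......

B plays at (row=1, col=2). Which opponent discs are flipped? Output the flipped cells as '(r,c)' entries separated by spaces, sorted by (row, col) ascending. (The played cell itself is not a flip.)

Dir NW: first cell '.' (not opp) -> no flip
Dir N: first cell '.' (not opp) -> no flip
Dir NE: first cell '.' (not opp) -> no flip
Dir W: first cell '.' (not opp) -> no flip
Dir E: first cell '.' (not opp) -> no flip
Dir SW: first cell '.' (not opp) -> no flip
Dir S: opp run (2,2) capped by B -> flip
Dir SE: first cell 'B' (not opp) -> no flip

Answer: (2,2)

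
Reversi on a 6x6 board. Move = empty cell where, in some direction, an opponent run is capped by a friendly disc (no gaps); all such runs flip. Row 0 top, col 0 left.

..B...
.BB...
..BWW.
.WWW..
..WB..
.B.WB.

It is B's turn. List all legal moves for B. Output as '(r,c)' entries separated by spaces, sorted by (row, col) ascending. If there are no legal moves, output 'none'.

Answer: (1,3) (1,5) (2,1) (2,5) (3,4) (4,0) (4,1) (4,4) (5,2)

Derivation:
(1,3): flips 2 -> legal
(1,4): no bracket -> illegal
(1,5): flips 3 -> legal
(2,0): no bracket -> illegal
(2,1): flips 1 -> legal
(2,5): flips 2 -> legal
(3,0): no bracket -> illegal
(3,4): flips 1 -> legal
(3,5): no bracket -> illegal
(4,0): flips 1 -> legal
(4,1): flips 1 -> legal
(4,4): flips 1 -> legal
(5,2): flips 3 -> legal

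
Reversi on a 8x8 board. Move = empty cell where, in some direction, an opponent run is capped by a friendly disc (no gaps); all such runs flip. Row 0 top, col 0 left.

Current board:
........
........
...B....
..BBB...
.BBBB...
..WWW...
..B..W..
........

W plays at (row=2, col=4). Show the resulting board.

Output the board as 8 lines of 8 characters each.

Place W at (2,4); scan 8 dirs for brackets.
Dir NW: first cell '.' (not opp) -> no flip
Dir N: first cell '.' (not opp) -> no flip
Dir NE: first cell '.' (not opp) -> no flip
Dir W: opp run (2,3), next='.' -> no flip
Dir E: first cell '.' (not opp) -> no flip
Dir SW: opp run (3,3) (4,2), next='.' -> no flip
Dir S: opp run (3,4) (4,4) capped by W -> flip
Dir SE: first cell '.' (not opp) -> no flip
All flips: (3,4) (4,4)

Answer: ........
........
...BW...
..BBW...
.BBBW...
..WWW...
..B..W..
........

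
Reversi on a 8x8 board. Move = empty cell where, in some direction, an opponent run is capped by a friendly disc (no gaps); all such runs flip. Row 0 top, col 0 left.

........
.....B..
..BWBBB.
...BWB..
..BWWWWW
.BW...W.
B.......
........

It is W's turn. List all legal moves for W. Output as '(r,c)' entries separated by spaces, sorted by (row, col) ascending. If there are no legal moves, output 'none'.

Answer: (0,5) (1,1) (1,3) (1,4) (1,6) (1,7) (2,1) (2,7) (3,2) (3,6) (4,1) (5,0)

Derivation:
(0,4): no bracket -> illegal
(0,5): flips 3 -> legal
(0,6): no bracket -> illegal
(1,1): flips 2 -> legal
(1,2): no bracket -> illegal
(1,3): flips 2 -> legal
(1,4): flips 1 -> legal
(1,6): flips 1 -> legal
(1,7): flips 2 -> legal
(2,1): flips 1 -> legal
(2,7): flips 3 -> legal
(3,1): no bracket -> illegal
(3,2): flips 2 -> legal
(3,6): flips 1 -> legal
(3,7): no bracket -> illegal
(4,0): no bracket -> illegal
(4,1): flips 1 -> legal
(5,0): flips 1 -> legal
(5,3): no bracket -> illegal
(6,1): no bracket -> illegal
(6,2): no bracket -> illegal
(7,0): no bracket -> illegal
(7,1): no bracket -> illegal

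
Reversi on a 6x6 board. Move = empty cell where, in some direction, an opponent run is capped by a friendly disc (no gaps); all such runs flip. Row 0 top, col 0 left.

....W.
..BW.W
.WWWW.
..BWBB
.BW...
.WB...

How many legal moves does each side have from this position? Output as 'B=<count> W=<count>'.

Answer: B=6 W=11

Derivation:
-- B to move --
(0,2): flips 2 -> legal
(0,3): no bracket -> illegal
(0,5): no bracket -> illegal
(1,0): flips 1 -> legal
(1,1): no bracket -> illegal
(1,4): flips 3 -> legal
(2,0): no bracket -> illegal
(2,5): no bracket -> illegal
(3,0): flips 1 -> legal
(3,1): no bracket -> illegal
(4,0): no bracket -> illegal
(4,3): flips 1 -> legal
(4,4): no bracket -> illegal
(5,0): flips 1 -> legal
(5,3): no bracket -> illegal
B mobility = 6
-- W to move --
(0,1): flips 1 -> legal
(0,2): flips 1 -> legal
(0,3): flips 1 -> legal
(1,1): flips 1 -> legal
(2,5): no bracket -> illegal
(3,0): no bracket -> illegal
(3,1): flips 2 -> legal
(4,0): flips 1 -> legal
(4,3): flips 1 -> legal
(4,4): flips 1 -> legal
(4,5): flips 1 -> legal
(5,0): flips 2 -> legal
(5,3): flips 1 -> legal
W mobility = 11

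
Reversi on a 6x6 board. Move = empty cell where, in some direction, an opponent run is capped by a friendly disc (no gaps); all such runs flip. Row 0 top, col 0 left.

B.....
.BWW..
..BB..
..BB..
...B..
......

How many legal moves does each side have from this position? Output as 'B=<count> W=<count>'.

Answer: B=5 W=5

Derivation:
-- B to move --
(0,1): flips 1 -> legal
(0,2): flips 1 -> legal
(0,3): flips 1 -> legal
(0,4): flips 1 -> legal
(1,4): flips 2 -> legal
(2,1): no bracket -> illegal
(2,4): no bracket -> illegal
B mobility = 5
-- W to move --
(0,1): no bracket -> illegal
(0,2): no bracket -> illegal
(1,0): flips 1 -> legal
(1,4): no bracket -> illegal
(2,0): no bracket -> illegal
(2,1): no bracket -> illegal
(2,4): no bracket -> illegal
(3,1): flips 1 -> legal
(3,4): flips 1 -> legal
(4,1): no bracket -> illegal
(4,2): flips 2 -> legal
(4,4): no bracket -> illegal
(5,2): no bracket -> illegal
(5,3): flips 3 -> legal
(5,4): no bracket -> illegal
W mobility = 5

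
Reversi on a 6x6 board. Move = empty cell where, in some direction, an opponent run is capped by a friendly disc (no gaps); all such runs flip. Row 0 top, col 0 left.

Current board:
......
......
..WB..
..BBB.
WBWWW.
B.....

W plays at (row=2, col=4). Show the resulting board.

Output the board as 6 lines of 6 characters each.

Place W at (2,4); scan 8 dirs for brackets.
Dir NW: first cell '.' (not opp) -> no flip
Dir N: first cell '.' (not opp) -> no flip
Dir NE: first cell '.' (not opp) -> no flip
Dir W: opp run (2,3) capped by W -> flip
Dir E: first cell '.' (not opp) -> no flip
Dir SW: opp run (3,3) capped by W -> flip
Dir S: opp run (3,4) capped by W -> flip
Dir SE: first cell '.' (not opp) -> no flip
All flips: (2,3) (3,3) (3,4)

Answer: ......
......
..WWW.
..BWW.
WBWWW.
B.....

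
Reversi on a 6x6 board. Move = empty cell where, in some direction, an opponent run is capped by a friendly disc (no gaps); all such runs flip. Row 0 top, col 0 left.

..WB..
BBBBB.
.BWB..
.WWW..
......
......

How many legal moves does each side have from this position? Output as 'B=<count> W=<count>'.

-- B to move --
(0,1): flips 1 -> legal
(2,0): no bracket -> illegal
(2,4): no bracket -> illegal
(3,0): no bracket -> illegal
(3,4): no bracket -> illegal
(4,0): flips 2 -> legal
(4,1): flips 2 -> legal
(4,2): flips 2 -> legal
(4,3): flips 2 -> legal
(4,4): flips 2 -> legal
B mobility = 6
-- W to move --
(0,0): flips 1 -> legal
(0,1): flips 2 -> legal
(0,4): flips 2 -> legal
(0,5): flips 2 -> legal
(1,5): no bracket -> illegal
(2,0): flips 2 -> legal
(2,4): flips 2 -> legal
(2,5): no bracket -> illegal
(3,0): no bracket -> illegal
(3,4): no bracket -> illegal
W mobility = 6

Answer: B=6 W=6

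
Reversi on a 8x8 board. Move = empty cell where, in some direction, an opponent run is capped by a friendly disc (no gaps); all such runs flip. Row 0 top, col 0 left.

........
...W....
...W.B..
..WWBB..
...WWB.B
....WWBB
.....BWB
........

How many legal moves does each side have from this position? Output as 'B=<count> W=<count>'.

-- B to move --
(0,2): no bracket -> illegal
(0,3): no bracket -> illegal
(0,4): no bracket -> illegal
(1,2): flips 1 -> legal
(1,4): no bracket -> illegal
(2,1): flips 3 -> legal
(2,2): no bracket -> illegal
(2,4): no bracket -> illegal
(3,1): flips 2 -> legal
(4,1): no bracket -> illegal
(4,2): flips 2 -> legal
(4,6): no bracket -> illegal
(5,2): flips 1 -> legal
(5,3): flips 3 -> legal
(6,3): flips 1 -> legal
(6,4): flips 2 -> legal
(7,5): flips 1 -> legal
(7,6): flips 1 -> legal
(7,7): no bracket -> illegal
B mobility = 10
-- W to move --
(1,4): no bracket -> illegal
(1,5): flips 3 -> legal
(1,6): flips 2 -> legal
(2,4): flips 1 -> legal
(2,6): flips 1 -> legal
(3,6): flips 3 -> legal
(3,7): no bracket -> illegal
(4,6): flips 2 -> legal
(6,4): flips 1 -> legal
(7,4): no bracket -> illegal
(7,5): flips 1 -> legal
(7,6): flips 1 -> legal
(7,7): no bracket -> illegal
W mobility = 9

Answer: B=10 W=9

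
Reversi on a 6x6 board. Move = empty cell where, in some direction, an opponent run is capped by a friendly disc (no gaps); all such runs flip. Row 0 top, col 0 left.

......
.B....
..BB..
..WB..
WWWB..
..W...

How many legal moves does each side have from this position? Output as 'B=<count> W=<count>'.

-- B to move --
(2,1): flips 1 -> legal
(3,0): no bracket -> illegal
(3,1): flips 1 -> legal
(5,0): flips 2 -> legal
(5,1): flips 1 -> legal
(5,3): no bracket -> illegal
B mobility = 4
-- W to move --
(0,0): no bracket -> illegal
(0,1): no bracket -> illegal
(0,2): no bracket -> illegal
(1,0): no bracket -> illegal
(1,2): flips 1 -> legal
(1,3): no bracket -> illegal
(1,4): flips 1 -> legal
(2,0): no bracket -> illegal
(2,1): no bracket -> illegal
(2,4): flips 1 -> legal
(3,1): no bracket -> illegal
(3,4): flips 2 -> legal
(4,4): flips 1 -> legal
(5,3): no bracket -> illegal
(5,4): flips 1 -> legal
W mobility = 6

Answer: B=4 W=6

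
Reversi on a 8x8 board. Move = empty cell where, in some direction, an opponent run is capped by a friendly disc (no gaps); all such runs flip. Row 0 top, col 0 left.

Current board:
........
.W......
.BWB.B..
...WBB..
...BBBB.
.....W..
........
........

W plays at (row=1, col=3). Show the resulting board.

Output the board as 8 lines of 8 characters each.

Place W at (1,3); scan 8 dirs for brackets.
Dir NW: first cell '.' (not opp) -> no flip
Dir N: first cell '.' (not opp) -> no flip
Dir NE: first cell '.' (not opp) -> no flip
Dir W: first cell '.' (not opp) -> no flip
Dir E: first cell '.' (not opp) -> no flip
Dir SW: first cell 'W' (not opp) -> no flip
Dir S: opp run (2,3) capped by W -> flip
Dir SE: first cell '.' (not opp) -> no flip
All flips: (2,3)

Answer: ........
.W.W....
.BWW.B..
...WBB..
...BBBB.
.....W..
........
........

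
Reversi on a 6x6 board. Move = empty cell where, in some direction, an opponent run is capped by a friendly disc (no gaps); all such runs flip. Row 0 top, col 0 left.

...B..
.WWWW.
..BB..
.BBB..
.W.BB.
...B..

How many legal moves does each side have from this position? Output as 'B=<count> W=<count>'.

-- B to move --
(0,0): flips 1 -> legal
(0,1): flips 1 -> legal
(0,2): flips 1 -> legal
(0,4): flips 1 -> legal
(0,5): flips 1 -> legal
(1,0): no bracket -> illegal
(1,5): no bracket -> illegal
(2,0): no bracket -> illegal
(2,1): flips 1 -> legal
(2,4): no bracket -> illegal
(2,5): flips 1 -> legal
(3,0): no bracket -> illegal
(4,0): no bracket -> illegal
(4,2): no bracket -> illegal
(5,0): flips 1 -> legal
(5,1): flips 1 -> legal
(5,2): no bracket -> illegal
B mobility = 9
-- W to move --
(0,2): no bracket -> illegal
(0,4): no bracket -> illegal
(2,0): no bracket -> illegal
(2,1): flips 1 -> legal
(2,4): no bracket -> illegal
(3,0): no bracket -> illegal
(3,4): flips 1 -> legal
(3,5): no bracket -> illegal
(4,0): flips 2 -> legal
(4,2): flips 2 -> legal
(4,5): no bracket -> illegal
(5,2): no bracket -> illegal
(5,4): no bracket -> illegal
(5,5): flips 3 -> legal
W mobility = 5

Answer: B=9 W=5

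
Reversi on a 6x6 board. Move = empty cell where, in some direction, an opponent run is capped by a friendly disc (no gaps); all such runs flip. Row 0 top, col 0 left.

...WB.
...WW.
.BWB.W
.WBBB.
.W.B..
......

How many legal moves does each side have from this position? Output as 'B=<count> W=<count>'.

-- B to move --
(0,2): flips 1 -> legal
(0,5): flips 1 -> legal
(1,1): flips 1 -> legal
(1,2): flips 1 -> legal
(1,5): no bracket -> illegal
(2,0): no bracket -> illegal
(2,4): flips 1 -> legal
(3,0): flips 1 -> legal
(3,5): no bracket -> illegal
(4,0): flips 3 -> legal
(4,2): no bracket -> illegal
(5,0): flips 1 -> legal
(5,1): flips 2 -> legal
(5,2): no bracket -> illegal
B mobility = 9
-- W to move --
(0,5): flips 1 -> legal
(1,0): no bracket -> illegal
(1,1): flips 1 -> legal
(1,2): no bracket -> illegal
(1,5): no bracket -> illegal
(2,0): flips 1 -> legal
(2,4): flips 1 -> legal
(3,0): no bracket -> illegal
(3,5): flips 3 -> legal
(4,2): flips 1 -> legal
(4,4): flips 1 -> legal
(4,5): no bracket -> illegal
(5,2): flips 2 -> legal
(5,3): flips 3 -> legal
(5,4): no bracket -> illegal
W mobility = 9

Answer: B=9 W=9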